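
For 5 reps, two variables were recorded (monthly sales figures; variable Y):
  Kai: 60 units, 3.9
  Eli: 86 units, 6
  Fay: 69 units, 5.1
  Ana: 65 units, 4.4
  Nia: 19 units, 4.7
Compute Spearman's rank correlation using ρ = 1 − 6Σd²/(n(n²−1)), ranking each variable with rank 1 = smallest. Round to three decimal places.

0.700

Ranks of variable 1: 2, 5, 4, 3, 1
Ranks of variable 2: 1, 5, 4, 2, 3
d = r₁ − r₂: 1, 0, 0, 1, -2
d²: 1, 0, 0, 1, 4; Σd² = 6
ρ = 1 − 6·6/(5·24) = 1 − 36/120 = 0.700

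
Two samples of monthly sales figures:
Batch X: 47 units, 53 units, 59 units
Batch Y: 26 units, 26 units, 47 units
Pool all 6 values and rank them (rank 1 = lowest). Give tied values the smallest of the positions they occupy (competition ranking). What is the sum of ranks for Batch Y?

5

Sorted (ascending): 26, 26, 47, 47, 53, 59
The 2 values of 26 occupy positions 1–2 → each gets rank 1.
The 2 values of 47 occupy positions 3–4 → each gets rank 3.
Batch Y values → pooled ranks: 26→1, 26→1, 47→3
Rank sum = 1 + 1 + 3 = 5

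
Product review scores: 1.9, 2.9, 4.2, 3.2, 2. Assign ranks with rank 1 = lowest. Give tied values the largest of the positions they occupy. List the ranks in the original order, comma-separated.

1, 3, 5, 4, 2

Sorted (ascending): 1.9, 2, 2.9, 3.2, 4.2
No ties — each value takes its position as its rank.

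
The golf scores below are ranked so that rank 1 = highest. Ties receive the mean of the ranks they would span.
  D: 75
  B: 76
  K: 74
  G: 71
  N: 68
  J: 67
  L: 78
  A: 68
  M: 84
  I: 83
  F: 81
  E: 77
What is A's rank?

10.5

Sorted (descending): 84, 83, 81, 78, 77, 76, 75, 74, 71, 68, 68, 67
The 2 values of 68 occupy positions 10–11 → average rank (10+11)/2 = 10.5.
A has value 68 → rank 10.5.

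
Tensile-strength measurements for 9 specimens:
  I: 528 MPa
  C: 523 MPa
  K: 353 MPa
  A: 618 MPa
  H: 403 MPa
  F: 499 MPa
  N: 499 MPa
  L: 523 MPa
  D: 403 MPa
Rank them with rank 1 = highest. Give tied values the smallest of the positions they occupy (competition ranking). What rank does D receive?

Sorted (descending): 618, 528, 523, 523, 499, 499, 403, 403, 353
The 2 values of 523 occupy positions 3–4 → each gets rank 3.
The 2 values of 499 occupy positions 5–6 → each gets rank 5.
The 2 values of 403 occupy positions 7–8 → each gets rank 7.
D has value 403 MPa → rank 7.

7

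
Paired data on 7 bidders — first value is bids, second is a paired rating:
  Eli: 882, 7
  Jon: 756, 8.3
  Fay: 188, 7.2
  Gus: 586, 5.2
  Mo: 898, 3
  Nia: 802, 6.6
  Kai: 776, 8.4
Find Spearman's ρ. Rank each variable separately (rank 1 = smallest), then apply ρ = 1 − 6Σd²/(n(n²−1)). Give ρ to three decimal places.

-0.393

Ranks of variable 1: 6, 3, 1, 2, 7, 5, 4
Ranks of variable 2: 4, 6, 5, 2, 1, 3, 7
d = r₁ − r₂: 2, -3, -4, 0, 6, 2, -3
d²: 4, 9, 16, 0, 36, 4, 9; Σd² = 78
ρ = 1 − 6·78/(7·48) = 1 − 468/336 = -0.393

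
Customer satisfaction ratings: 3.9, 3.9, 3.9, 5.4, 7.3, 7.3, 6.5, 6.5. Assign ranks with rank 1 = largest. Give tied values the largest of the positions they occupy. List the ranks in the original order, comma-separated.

8, 8, 8, 5, 2, 2, 4, 4

Sorted (descending): 7.3, 7.3, 6.5, 6.5, 5.4, 3.9, 3.9, 3.9
The 2 values of 7.3 occupy positions 1–2 → each gets rank 2.
The 2 values of 6.5 occupy positions 3–4 → each gets rank 4.
The 3 values of 3.9 occupy positions 6–8 → each gets rank 8.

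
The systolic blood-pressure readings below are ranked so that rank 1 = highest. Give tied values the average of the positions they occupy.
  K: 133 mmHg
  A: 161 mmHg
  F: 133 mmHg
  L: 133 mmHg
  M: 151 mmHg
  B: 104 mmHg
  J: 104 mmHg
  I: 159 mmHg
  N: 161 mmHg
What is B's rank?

Sorted (descending): 161, 161, 159, 151, 133, 133, 133, 104, 104
The 2 values of 161 occupy positions 1–2 → average rank (1+2)/2 = 1.5.
The 3 values of 133 occupy positions 5–7 → average rank 6.
The 2 values of 104 occupy positions 8–9 → average rank (8+9)/2 = 8.5.
B has value 104 mmHg → rank 8.5.

8.5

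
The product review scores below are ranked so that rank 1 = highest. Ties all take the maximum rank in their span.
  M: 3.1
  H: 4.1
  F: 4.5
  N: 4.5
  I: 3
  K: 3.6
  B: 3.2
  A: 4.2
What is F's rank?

Sorted (descending): 4.5, 4.5, 4.2, 4.1, 3.6, 3.2, 3.1, 3
The 2 values of 4.5 occupy positions 1–2 → each gets rank 2.
F has value 4.5 → rank 2.

2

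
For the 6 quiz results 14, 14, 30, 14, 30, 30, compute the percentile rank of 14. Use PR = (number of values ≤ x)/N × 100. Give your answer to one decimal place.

50.0

N = 6.
Strictly below 14: 0. Equal to 14: 3.
PR = 3/6 × 100 = 50.0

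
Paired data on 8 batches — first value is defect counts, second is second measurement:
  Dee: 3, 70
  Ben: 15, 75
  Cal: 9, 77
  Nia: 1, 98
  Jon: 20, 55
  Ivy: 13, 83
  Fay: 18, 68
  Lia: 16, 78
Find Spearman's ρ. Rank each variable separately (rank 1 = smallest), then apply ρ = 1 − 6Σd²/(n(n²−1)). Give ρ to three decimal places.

-0.643

Ranks of variable 1: 2, 5, 3, 1, 8, 4, 7, 6
Ranks of variable 2: 3, 4, 5, 8, 1, 7, 2, 6
d = r₁ − r₂: -1, 1, -2, -7, 7, -3, 5, 0
d²: 1, 1, 4, 49, 49, 9, 25, 0; Σd² = 138
ρ = 1 − 6·138/(8·63) = 1 − 828/504 = -0.643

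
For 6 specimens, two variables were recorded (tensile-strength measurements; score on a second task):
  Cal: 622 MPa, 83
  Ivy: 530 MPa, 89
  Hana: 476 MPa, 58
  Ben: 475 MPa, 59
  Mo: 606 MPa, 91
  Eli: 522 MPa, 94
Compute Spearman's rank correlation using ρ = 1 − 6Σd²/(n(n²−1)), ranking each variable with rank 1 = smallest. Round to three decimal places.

0.429

Ranks of variable 1: 6, 4, 2, 1, 5, 3
Ranks of variable 2: 3, 4, 1, 2, 5, 6
d = r₁ − r₂: 3, 0, 1, -1, 0, -3
d²: 9, 0, 1, 1, 0, 9; Σd² = 20
ρ = 1 − 6·20/(6·35) = 1 − 120/210 = 0.429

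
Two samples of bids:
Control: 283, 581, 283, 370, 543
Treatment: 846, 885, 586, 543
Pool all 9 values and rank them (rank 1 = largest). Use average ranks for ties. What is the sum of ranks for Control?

Sorted (descending): 885, 846, 586, 581, 543, 543, 370, 283, 283
The 2 values of 543 occupy positions 5–6 → average rank (5+6)/2 = 5.5.
The 2 values of 283 occupy positions 8–9 → average rank (8+9)/2 = 8.5.
Control values → pooled ranks: 283→8.5, 581→4, 283→8.5, 370→7, 543→5.5
Rank sum = 8.5 + 4 + 8.5 + 7 + 5.5 = 33.5

33.5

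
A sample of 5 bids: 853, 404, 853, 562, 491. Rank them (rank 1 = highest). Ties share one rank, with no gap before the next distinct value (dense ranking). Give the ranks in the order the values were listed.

Sorted (descending): 853, 853, 562, 491, 404
The 2 values of 853 share dense rank 1.
Remaining distinct values take the next consecutive integers.

1, 4, 1, 2, 3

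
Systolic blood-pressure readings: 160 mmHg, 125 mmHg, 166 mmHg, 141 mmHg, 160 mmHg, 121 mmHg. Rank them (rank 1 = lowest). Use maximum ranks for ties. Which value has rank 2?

Sorted (ascending): 121, 125, 141, 160, 160, 166
The 2 values of 160 occupy positions 4–5 → each gets rank 5.
Rank 2 → value 125.

125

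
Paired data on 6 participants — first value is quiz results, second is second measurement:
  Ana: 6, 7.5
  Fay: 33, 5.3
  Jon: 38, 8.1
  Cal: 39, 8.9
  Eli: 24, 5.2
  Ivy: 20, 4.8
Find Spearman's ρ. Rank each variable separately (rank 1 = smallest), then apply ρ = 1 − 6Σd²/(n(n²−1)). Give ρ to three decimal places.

Ranks of variable 1: 1, 4, 5, 6, 3, 2
Ranks of variable 2: 4, 3, 5, 6, 2, 1
d = r₁ − r₂: -3, 1, 0, 0, 1, 1
d²: 9, 1, 0, 0, 1, 1; Σd² = 12
ρ = 1 − 6·12/(6·35) = 1 − 72/210 = 0.657

0.657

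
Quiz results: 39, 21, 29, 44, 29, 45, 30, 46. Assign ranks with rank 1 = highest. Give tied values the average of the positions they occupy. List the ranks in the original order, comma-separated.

4, 8, 6.5, 3, 6.5, 2, 5, 1

Sorted (descending): 46, 45, 44, 39, 30, 29, 29, 21
The 2 values of 29 occupy positions 6–7 → average rank (6+7)/2 = 6.5.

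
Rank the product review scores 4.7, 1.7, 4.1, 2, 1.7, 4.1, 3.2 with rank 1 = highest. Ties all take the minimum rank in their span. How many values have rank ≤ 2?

3

Sorted (descending): 4.7, 4.1, 4.1, 3.2, 2, 1.7, 1.7
The 2 values of 4.1 occupy positions 2–3 → each gets rank 2.
The 2 values of 1.7 occupy positions 6–7 → each gets rank 6.
Ranks ≤ 2: {1, 2, 2} → 3 values.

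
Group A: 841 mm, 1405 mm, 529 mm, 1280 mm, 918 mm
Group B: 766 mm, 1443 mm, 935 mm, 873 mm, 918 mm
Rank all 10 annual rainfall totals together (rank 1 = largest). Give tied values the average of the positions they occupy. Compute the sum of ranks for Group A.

28.5

Sorted (descending): 1443, 1405, 1280, 935, 918, 918, 873, 841, 766, 529
The 2 values of 918 occupy positions 5–6 → average rank (5+6)/2 = 5.5.
Group A values → pooled ranks: 841→8, 1405→2, 529→10, 1280→3, 918→5.5
Rank sum = 8 + 2 + 10 + 3 + 5.5 = 28.5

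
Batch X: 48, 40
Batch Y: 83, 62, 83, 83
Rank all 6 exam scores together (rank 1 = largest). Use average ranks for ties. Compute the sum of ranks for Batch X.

11

Sorted (descending): 83, 83, 83, 62, 48, 40
The 3 values of 83 occupy positions 1–3 → average rank 2.
Batch X values → pooled ranks: 48→5, 40→6
Rank sum = 5 + 6 = 11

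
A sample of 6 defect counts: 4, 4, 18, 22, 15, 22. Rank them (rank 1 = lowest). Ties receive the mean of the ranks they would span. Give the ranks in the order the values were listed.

Sorted (ascending): 4, 4, 15, 18, 22, 22
The 2 values of 4 occupy positions 1–2 → average rank (1+2)/2 = 1.5.
The 2 values of 22 occupy positions 5–6 → average rank (5+6)/2 = 5.5.

1.5, 1.5, 4, 5.5, 3, 5.5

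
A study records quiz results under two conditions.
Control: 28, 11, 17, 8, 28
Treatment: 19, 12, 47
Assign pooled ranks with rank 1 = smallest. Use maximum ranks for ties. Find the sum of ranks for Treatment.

16

Sorted (ascending): 8, 11, 12, 17, 19, 28, 28, 47
The 2 values of 28 occupy positions 6–7 → each gets rank 7.
Treatment values → pooled ranks: 19→5, 12→3, 47→8
Rank sum = 5 + 3 + 8 = 16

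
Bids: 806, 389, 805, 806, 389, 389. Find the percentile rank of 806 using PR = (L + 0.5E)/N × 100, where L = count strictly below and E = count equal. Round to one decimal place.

83.3

N = 6.
Strictly below 806: 4. Equal to 806: 2.
PR = (4 + 0.5·2)/6 × 100 = 83.3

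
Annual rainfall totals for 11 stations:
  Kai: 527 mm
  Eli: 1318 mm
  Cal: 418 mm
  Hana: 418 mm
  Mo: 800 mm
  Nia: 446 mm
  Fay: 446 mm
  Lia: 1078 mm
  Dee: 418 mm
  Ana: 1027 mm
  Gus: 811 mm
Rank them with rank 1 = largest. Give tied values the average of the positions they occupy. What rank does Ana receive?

3

Sorted (descending): 1318, 1078, 1027, 811, 800, 527, 446, 446, 418, 418, 418
The 2 values of 446 occupy positions 7–8 → average rank (7+8)/2 = 7.5.
The 3 values of 418 occupy positions 9–11 → average rank 10.
Ana has value 1027 mm → rank 3.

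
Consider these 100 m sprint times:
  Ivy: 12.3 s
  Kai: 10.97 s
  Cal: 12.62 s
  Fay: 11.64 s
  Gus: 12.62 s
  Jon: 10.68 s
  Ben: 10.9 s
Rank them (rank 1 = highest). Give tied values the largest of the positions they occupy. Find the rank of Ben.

6

Sorted (descending): 12.62, 12.62, 12.3, 11.64, 10.97, 10.9, 10.68
The 2 values of 12.62 occupy positions 1–2 → each gets rank 2.
Ben has value 10.9 s → rank 6.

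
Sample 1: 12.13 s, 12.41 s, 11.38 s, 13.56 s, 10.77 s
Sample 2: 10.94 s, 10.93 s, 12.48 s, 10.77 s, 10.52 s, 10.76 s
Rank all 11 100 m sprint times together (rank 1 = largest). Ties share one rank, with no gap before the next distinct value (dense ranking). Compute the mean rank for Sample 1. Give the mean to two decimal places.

Sorted (descending): 13.56, 12.48, 12.41, 12.13, 11.38, 10.94, 10.93, 10.77, 10.77, 10.76, 10.52
The 2 values of 10.77 share dense rank 8.
Remaining distinct values take the next consecutive integers.
Sample 1 values → pooled ranks: 12.13→4, 12.41→3, 11.38→5, 13.56→1, 10.77→8
Mean rank = (4 + 3 + 5 + 1 + 8) / 5 = 4.20

4.20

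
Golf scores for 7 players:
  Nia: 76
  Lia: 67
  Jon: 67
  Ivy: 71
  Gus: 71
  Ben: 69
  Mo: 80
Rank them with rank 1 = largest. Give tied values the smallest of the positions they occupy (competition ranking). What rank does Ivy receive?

Sorted (descending): 80, 76, 71, 71, 69, 67, 67
The 2 values of 71 occupy positions 3–4 → each gets rank 3.
The 2 values of 67 occupy positions 6–7 → each gets rank 6.
Ivy has value 71 → rank 3.

3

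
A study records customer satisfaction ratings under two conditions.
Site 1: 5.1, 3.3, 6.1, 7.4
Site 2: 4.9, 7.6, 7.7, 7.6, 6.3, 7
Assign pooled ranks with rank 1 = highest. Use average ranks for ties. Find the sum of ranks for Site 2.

26

Sorted (descending): 7.7, 7.6, 7.6, 7.4, 7, 6.3, 6.1, 5.1, 4.9, 3.3
The 2 values of 7.6 occupy positions 2–3 → average rank (2+3)/2 = 2.5.
Site 2 values → pooled ranks: 4.9→9, 7.6→2.5, 7.7→1, 7.6→2.5, 6.3→6, 7→5
Rank sum = 9 + 2.5 + 1 + 2.5 + 6 + 5 = 26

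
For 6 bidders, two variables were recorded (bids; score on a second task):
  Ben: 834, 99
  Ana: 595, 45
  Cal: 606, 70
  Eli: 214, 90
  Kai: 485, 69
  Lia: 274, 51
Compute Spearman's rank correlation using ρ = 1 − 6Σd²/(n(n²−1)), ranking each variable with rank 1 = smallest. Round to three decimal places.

Ranks of variable 1: 6, 4, 5, 1, 3, 2
Ranks of variable 2: 6, 1, 4, 5, 3, 2
d = r₁ − r₂: 0, 3, 1, -4, 0, 0
d²: 0, 9, 1, 16, 0, 0; Σd² = 26
ρ = 1 − 6·26/(6·35) = 1 − 156/210 = 0.257

0.257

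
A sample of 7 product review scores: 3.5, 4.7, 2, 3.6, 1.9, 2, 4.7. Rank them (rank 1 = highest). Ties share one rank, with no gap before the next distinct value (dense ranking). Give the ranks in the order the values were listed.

3, 1, 4, 2, 5, 4, 1

Sorted (descending): 4.7, 4.7, 3.6, 3.5, 2, 2, 1.9
The 2 values of 4.7 share dense rank 1.
The 2 values of 2 share dense rank 4.
Remaining distinct values take the next consecutive integers.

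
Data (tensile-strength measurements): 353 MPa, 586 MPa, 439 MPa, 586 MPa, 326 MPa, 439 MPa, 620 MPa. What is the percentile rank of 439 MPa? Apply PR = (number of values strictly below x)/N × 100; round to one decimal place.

N = 7.
Strictly below 439: 2. Equal to 439: 2.
PR = 2/7 × 100 = 28.6

28.6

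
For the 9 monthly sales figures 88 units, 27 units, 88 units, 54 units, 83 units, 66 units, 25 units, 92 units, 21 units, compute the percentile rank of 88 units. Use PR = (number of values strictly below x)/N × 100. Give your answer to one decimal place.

N = 9.
Strictly below 88: 6. Equal to 88: 2.
PR = 6/9 × 100 = 66.7

66.7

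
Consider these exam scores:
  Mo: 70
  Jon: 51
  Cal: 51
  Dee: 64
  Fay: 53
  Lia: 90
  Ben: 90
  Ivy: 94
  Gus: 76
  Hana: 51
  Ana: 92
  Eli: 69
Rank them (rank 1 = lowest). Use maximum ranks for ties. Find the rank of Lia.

10

Sorted (ascending): 51, 51, 51, 53, 64, 69, 70, 76, 90, 90, 92, 94
The 3 values of 51 occupy positions 1–3 → each gets rank 3.
The 2 values of 90 occupy positions 9–10 → each gets rank 10.
Lia has value 90 → rank 10.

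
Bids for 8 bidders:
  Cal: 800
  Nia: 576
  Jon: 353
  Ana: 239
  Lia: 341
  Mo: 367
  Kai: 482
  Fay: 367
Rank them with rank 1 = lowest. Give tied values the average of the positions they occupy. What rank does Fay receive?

4.5

Sorted (ascending): 239, 341, 353, 367, 367, 482, 576, 800
The 2 values of 367 occupy positions 4–5 → average rank (4+5)/2 = 4.5.
Fay has value 367 → rank 4.5.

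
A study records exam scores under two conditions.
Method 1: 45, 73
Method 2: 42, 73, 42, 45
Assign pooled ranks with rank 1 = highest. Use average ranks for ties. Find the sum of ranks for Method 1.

5

Sorted (descending): 73, 73, 45, 45, 42, 42
The 2 values of 73 occupy positions 1–2 → average rank (1+2)/2 = 1.5.
The 2 values of 45 occupy positions 3–4 → average rank (3+4)/2 = 3.5.
The 2 values of 42 occupy positions 5–6 → average rank (5+6)/2 = 5.5.
Method 1 values → pooled ranks: 45→3.5, 73→1.5
Rank sum = 3.5 + 1.5 = 5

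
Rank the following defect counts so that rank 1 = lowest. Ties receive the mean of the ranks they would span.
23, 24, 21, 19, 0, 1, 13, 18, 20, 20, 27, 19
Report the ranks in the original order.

10, 11, 9, 5.5, 1, 2, 3, 4, 7.5, 7.5, 12, 5.5

Sorted (ascending): 0, 1, 13, 18, 19, 19, 20, 20, 21, 23, 24, 27
The 2 values of 19 occupy positions 5–6 → average rank (5+6)/2 = 5.5.
The 2 values of 20 occupy positions 7–8 → average rank (7+8)/2 = 7.5.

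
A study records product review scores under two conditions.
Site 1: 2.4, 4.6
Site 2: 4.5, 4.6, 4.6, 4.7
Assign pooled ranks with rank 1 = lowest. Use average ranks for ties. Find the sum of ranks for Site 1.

5

Sorted (ascending): 2.4, 4.5, 4.6, 4.6, 4.6, 4.7
The 3 values of 4.6 occupy positions 3–5 → average rank 4.
Site 1 values → pooled ranks: 2.4→1, 4.6→4
Rank sum = 1 + 4 = 5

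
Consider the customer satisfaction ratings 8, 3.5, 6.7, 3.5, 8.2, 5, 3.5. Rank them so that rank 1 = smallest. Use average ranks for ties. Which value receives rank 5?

6.7

Sorted (ascending): 3.5, 3.5, 3.5, 5, 6.7, 8, 8.2
The 3 values of 3.5 occupy positions 1–3 → average rank 2.
Rank 5 → value 6.7.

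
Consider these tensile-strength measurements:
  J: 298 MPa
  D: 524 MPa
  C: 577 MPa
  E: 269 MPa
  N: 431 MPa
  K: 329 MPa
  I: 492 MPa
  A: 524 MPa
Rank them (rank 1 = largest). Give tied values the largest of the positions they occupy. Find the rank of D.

3

Sorted (descending): 577, 524, 524, 492, 431, 329, 298, 269
The 2 values of 524 occupy positions 2–3 → each gets rank 3.
D has value 524 MPa → rank 3.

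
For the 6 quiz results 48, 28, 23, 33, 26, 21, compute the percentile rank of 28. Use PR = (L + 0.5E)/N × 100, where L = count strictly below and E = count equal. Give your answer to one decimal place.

58.3

N = 6.
Strictly below 28: 3. Equal to 28: 1.
PR = (3 + 0.5·1)/6 × 100 = 58.3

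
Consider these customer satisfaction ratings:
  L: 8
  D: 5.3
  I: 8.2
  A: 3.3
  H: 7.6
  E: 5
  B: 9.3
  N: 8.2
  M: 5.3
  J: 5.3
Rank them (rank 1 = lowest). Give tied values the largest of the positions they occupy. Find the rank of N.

Sorted (ascending): 3.3, 5, 5.3, 5.3, 5.3, 7.6, 8, 8.2, 8.2, 9.3
The 3 values of 5.3 occupy positions 3–5 → each gets rank 5.
The 2 values of 8.2 occupy positions 8–9 → each gets rank 9.
N has value 8.2 → rank 9.

9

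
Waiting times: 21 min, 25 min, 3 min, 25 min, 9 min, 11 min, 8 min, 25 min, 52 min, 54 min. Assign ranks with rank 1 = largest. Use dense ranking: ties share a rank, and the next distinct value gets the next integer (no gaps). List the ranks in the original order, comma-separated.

Sorted (descending): 54, 52, 25, 25, 25, 21, 11, 9, 8, 3
The 3 values of 25 share dense rank 3.
Remaining distinct values take the next consecutive integers.

4, 3, 8, 3, 6, 5, 7, 3, 2, 1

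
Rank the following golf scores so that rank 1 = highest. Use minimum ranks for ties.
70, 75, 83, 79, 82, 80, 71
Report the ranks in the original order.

7, 5, 1, 4, 2, 3, 6

Sorted (descending): 83, 82, 80, 79, 75, 71, 70
No ties — each value takes its position as its rank.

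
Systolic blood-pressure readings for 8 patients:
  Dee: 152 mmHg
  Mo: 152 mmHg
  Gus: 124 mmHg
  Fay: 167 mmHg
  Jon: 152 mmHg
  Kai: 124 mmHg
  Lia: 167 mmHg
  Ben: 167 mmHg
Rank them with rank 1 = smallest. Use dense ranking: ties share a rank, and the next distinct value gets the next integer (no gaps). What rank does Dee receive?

Sorted (ascending): 124, 124, 152, 152, 152, 167, 167, 167
The 2 values of 124 share dense rank 1.
The 3 values of 152 share dense rank 2.
The 3 values of 167 share dense rank 3.
Dee has value 152 mmHg → rank 2.

2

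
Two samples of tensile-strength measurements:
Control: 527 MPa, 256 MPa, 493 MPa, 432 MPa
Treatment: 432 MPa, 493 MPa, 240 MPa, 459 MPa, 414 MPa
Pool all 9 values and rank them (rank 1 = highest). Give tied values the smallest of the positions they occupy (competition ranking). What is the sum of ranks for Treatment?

27

Sorted (descending): 527, 493, 493, 459, 432, 432, 414, 256, 240
The 2 values of 493 occupy positions 2–3 → each gets rank 2.
The 2 values of 432 occupy positions 5–6 → each gets rank 5.
Treatment values → pooled ranks: 432→5, 493→2, 240→9, 459→4, 414→7
Rank sum = 5 + 2 + 9 + 4 + 7 = 27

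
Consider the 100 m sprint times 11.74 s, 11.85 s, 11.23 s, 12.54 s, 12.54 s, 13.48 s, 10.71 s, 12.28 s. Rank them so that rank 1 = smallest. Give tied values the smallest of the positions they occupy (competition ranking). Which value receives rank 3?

Sorted (ascending): 10.71, 11.23, 11.74, 11.85, 12.28, 12.54, 12.54, 13.48
The 2 values of 12.54 occupy positions 6–7 → each gets rank 6.
Rank 3 → value 11.74.

11.74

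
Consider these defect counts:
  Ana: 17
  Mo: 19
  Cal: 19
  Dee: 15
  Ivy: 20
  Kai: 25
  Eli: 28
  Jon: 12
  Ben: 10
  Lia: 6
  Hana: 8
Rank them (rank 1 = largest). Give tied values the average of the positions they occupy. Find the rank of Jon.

Sorted (descending): 28, 25, 20, 19, 19, 17, 15, 12, 10, 8, 6
The 2 values of 19 occupy positions 4–5 → average rank (4+5)/2 = 4.5.
Jon has value 12 → rank 8.

8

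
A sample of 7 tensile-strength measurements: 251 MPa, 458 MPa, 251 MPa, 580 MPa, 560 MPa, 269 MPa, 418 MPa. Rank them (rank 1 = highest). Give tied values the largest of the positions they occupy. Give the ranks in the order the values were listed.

7, 3, 7, 1, 2, 5, 4

Sorted (descending): 580, 560, 458, 418, 269, 251, 251
The 2 values of 251 occupy positions 6–7 → each gets rank 7.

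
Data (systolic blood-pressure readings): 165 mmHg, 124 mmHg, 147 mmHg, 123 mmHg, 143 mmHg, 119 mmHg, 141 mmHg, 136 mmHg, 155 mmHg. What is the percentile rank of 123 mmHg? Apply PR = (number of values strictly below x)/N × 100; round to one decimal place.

11.1

N = 9.
Strictly below 123: 1. Equal to 123: 1.
PR = 1/9 × 100 = 11.1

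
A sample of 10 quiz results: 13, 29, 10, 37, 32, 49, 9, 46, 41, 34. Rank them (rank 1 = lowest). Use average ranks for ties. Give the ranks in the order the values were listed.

Sorted (ascending): 9, 10, 13, 29, 32, 34, 37, 41, 46, 49
No ties — each value takes its position as its rank.

3, 4, 2, 7, 5, 10, 1, 9, 8, 6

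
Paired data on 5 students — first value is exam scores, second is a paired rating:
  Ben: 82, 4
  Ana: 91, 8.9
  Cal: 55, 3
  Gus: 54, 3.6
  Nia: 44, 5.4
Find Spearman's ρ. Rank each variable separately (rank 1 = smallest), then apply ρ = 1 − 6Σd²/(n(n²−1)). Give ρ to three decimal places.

Ranks of variable 1: 4, 5, 3, 2, 1
Ranks of variable 2: 3, 5, 1, 2, 4
d = r₁ − r₂: 1, 0, 2, 0, -3
d²: 1, 0, 4, 0, 9; Σd² = 14
ρ = 1 − 6·14/(5·24) = 1 − 84/120 = 0.300

0.300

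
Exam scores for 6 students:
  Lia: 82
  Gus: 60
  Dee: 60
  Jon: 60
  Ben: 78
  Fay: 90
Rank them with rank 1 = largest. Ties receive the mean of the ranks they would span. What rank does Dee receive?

5

Sorted (descending): 90, 82, 78, 60, 60, 60
The 3 values of 60 occupy positions 4–6 → average rank 5.
Dee has value 60 → rank 5.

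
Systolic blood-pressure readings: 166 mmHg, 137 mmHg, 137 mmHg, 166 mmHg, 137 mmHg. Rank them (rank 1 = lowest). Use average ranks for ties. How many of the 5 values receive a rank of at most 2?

3

Sorted (ascending): 137, 137, 137, 166, 166
The 3 values of 137 occupy positions 1–3 → average rank 2.
The 2 values of 166 occupy positions 4–5 → average rank (4+5)/2 = 4.5.
Ranks ≤ 2: {2, 2, 2} → 3 values.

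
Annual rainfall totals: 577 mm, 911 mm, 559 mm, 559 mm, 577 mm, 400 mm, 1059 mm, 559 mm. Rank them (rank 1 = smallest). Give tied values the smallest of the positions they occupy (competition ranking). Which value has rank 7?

Sorted (ascending): 400, 559, 559, 559, 577, 577, 911, 1059
The 3 values of 559 occupy positions 2–4 → each gets rank 2.
The 2 values of 577 occupy positions 5–6 → each gets rank 5.
Rank 7 → value 911.

911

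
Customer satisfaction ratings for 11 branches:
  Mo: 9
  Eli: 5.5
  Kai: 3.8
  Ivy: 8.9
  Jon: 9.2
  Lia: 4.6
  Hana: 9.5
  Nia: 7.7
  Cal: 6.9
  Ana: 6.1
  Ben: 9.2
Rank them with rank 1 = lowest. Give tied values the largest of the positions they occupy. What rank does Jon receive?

10

Sorted (ascending): 3.8, 4.6, 5.5, 6.1, 6.9, 7.7, 8.9, 9, 9.2, 9.2, 9.5
The 2 values of 9.2 occupy positions 9–10 → each gets rank 10.
Jon has value 9.2 → rank 10.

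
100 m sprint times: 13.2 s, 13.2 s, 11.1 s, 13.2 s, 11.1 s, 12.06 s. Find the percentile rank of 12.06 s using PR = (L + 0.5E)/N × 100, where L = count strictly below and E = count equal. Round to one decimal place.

41.7

N = 6.
Strictly below 12.06: 2. Equal to 12.06: 1.
PR = (2 + 0.5·1)/6 × 100 = 41.7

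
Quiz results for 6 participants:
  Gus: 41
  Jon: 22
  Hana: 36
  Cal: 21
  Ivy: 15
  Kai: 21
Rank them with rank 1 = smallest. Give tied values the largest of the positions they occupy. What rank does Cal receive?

Sorted (ascending): 15, 21, 21, 22, 36, 41
The 2 values of 21 occupy positions 2–3 → each gets rank 3.
Cal has value 21 → rank 3.

3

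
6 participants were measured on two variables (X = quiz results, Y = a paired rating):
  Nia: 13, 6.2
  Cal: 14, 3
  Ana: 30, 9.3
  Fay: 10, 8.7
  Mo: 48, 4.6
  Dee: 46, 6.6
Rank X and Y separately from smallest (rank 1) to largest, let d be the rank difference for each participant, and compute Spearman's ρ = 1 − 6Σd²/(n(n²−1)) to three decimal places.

Ranks of variable 1: 2, 3, 4, 1, 6, 5
Ranks of variable 2: 3, 1, 6, 5, 2, 4
d = r₁ − r₂: -1, 2, -2, -4, 4, 1
d²: 1, 4, 4, 16, 16, 1; Σd² = 42
ρ = 1 − 6·42/(6·35) = 1 − 252/210 = -0.200

-0.200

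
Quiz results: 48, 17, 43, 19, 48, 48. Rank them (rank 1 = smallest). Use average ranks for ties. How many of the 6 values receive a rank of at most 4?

Sorted (ascending): 17, 19, 43, 48, 48, 48
The 3 values of 48 occupy positions 4–6 → average rank 5.
Ranks ≤ 4: {1, 2, 3} → 3 values.

3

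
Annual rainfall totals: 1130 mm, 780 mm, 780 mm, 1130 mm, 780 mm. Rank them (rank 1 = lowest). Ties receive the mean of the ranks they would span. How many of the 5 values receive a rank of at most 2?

3

Sorted (ascending): 780, 780, 780, 1130, 1130
The 3 values of 780 occupy positions 1–3 → average rank 2.
The 2 values of 1130 occupy positions 4–5 → average rank (4+5)/2 = 4.5.
Ranks ≤ 2: {2, 2, 2} → 3 values.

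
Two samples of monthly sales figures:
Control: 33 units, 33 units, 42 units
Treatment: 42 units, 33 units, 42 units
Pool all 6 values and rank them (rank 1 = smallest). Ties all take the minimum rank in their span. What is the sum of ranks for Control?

6

Sorted (ascending): 33, 33, 33, 42, 42, 42
The 3 values of 33 occupy positions 1–3 → each gets rank 1.
The 3 values of 42 occupy positions 4–6 → each gets rank 4.
Control values → pooled ranks: 33→1, 33→1, 42→4
Rank sum = 1 + 1 + 4 = 6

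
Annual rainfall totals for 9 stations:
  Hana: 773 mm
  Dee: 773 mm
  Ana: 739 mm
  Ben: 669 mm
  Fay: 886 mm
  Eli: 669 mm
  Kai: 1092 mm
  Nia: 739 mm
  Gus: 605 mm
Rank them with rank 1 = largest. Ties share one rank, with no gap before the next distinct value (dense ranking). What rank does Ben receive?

5

Sorted (descending): 1092, 886, 773, 773, 739, 739, 669, 669, 605
The 2 values of 773 share dense rank 3.
The 2 values of 739 share dense rank 4.
The 2 values of 669 share dense rank 5.
Remaining distinct values take the next consecutive integers.
Ben has value 669 mm → rank 5.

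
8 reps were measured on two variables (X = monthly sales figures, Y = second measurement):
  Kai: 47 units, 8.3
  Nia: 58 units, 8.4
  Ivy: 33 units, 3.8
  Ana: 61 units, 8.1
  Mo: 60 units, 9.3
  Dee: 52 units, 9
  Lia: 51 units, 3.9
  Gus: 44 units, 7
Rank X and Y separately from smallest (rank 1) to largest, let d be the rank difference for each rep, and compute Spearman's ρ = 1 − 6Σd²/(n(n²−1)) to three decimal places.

Ranks of variable 1: 3, 6, 1, 8, 7, 5, 4, 2
Ranks of variable 2: 5, 6, 1, 4, 8, 7, 2, 3
d = r₁ − r₂: -2, 0, 0, 4, -1, -2, 2, -1
d²: 4, 0, 0, 16, 1, 4, 4, 1; Σd² = 30
ρ = 1 − 6·30/(8·63) = 1 − 180/504 = 0.643

0.643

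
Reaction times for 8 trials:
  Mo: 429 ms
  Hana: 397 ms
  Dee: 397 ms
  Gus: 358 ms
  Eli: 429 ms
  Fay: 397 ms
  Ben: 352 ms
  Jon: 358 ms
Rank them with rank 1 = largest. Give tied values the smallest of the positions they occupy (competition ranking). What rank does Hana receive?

Sorted (descending): 429, 429, 397, 397, 397, 358, 358, 352
The 2 values of 429 occupy positions 1–2 → each gets rank 1.
The 3 values of 397 occupy positions 3–5 → each gets rank 3.
The 2 values of 358 occupy positions 6–7 → each gets rank 6.
Hana has value 397 ms → rank 3.

3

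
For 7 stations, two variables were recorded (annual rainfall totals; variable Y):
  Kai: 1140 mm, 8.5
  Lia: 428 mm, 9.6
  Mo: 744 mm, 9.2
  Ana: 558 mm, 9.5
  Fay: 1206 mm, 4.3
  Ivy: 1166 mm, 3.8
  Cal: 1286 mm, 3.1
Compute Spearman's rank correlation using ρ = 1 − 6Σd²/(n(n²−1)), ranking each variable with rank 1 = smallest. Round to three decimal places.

Ranks of variable 1: 4, 1, 3, 2, 6, 5, 7
Ranks of variable 2: 4, 7, 5, 6, 3, 2, 1
d = r₁ − r₂: 0, -6, -2, -4, 3, 3, 6
d²: 0, 36, 4, 16, 9, 9, 36; Σd² = 110
ρ = 1 − 6·110/(7·48) = 1 − 660/336 = -0.964

-0.964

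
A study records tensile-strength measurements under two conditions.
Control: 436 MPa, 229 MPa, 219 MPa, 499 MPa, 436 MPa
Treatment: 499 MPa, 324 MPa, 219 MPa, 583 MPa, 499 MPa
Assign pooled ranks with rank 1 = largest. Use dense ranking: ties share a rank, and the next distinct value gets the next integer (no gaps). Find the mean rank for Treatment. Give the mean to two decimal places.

Sorted (descending): 583, 499, 499, 499, 436, 436, 324, 229, 219, 219
The 3 values of 499 share dense rank 2.
The 2 values of 436 share dense rank 3.
The 2 values of 219 share dense rank 6.
Remaining distinct values take the next consecutive integers.
Treatment values → pooled ranks: 499→2, 324→4, 219→6, 583→1, 499→2
Mean rank = (2 + 4 + 6 + 1 + 2) / 5 = 3.00

3.00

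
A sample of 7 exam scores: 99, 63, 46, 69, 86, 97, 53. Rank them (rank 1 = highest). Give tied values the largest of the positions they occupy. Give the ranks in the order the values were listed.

1, 5, 7, 4, 3, 2, 6

Sorted (descending): 99, 97, 86, 69, 63, 53, 46
No ties — each value takes its position as its rank.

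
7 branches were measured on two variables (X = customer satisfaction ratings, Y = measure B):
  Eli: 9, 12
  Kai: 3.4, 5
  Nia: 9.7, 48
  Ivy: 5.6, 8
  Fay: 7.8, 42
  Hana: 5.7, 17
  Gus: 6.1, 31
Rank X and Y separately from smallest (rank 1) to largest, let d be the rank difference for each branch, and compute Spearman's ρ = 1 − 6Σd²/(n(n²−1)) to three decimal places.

0.786

Ranks of variable 1: 6, 1, 7, 2, 5, 3, 4
Ranks of variable 2: 3, 1, 7, 2, 6, 4, 5
d = r₁ − r₂: 3, 0, 0, 0, -1, -1, -1
d²: 9, 0, 0, 0, 1, 1, 1; Σd² = 12
ρ = 1 − 6·12/(7·48) = 1 − 72/336 = 0.786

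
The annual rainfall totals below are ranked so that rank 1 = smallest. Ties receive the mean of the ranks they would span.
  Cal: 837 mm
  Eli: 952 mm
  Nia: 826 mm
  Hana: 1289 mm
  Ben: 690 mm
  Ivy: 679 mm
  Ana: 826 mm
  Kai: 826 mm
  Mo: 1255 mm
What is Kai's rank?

4

Sorted (ascending): 679, 690, 826, 826, 826, 837, 952, 1255, 1289
The 3 values of 826 occupy positions 3–5 → average rank 4.
Kai has value 826 mm → rank 4.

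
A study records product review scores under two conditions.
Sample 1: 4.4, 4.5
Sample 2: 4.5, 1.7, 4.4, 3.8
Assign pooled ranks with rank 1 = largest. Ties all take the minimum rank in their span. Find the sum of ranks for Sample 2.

15

Sorted (descending): 4.5, 4.5, 4.4, 4.4, 3.8, 1.7
The 2 values of 4.5 occupy positions 1–2 → each gets rank 1.
The 2 values of 4.4 occupy positions 3–4 → each gets rank 3.
Sample 2 values → pooled ranks: 4.5→1, 1.7→6, 4.4→3, 3.8→5
Rank sum = 1 + 6 + 3 + 5 = 15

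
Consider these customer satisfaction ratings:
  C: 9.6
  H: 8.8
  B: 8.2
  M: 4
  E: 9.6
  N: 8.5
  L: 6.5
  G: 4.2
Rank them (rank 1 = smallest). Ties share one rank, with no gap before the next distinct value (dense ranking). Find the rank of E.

Sorted (ascending): 4, 4.2, 6.5, 8.2, 8.5, 8.8, 9.6, 9.6
The 2 values of 9.6 share dense rank 7.
Remaining distinct values take the next consecutive integers.
E has value 9.6 → rank 7.

7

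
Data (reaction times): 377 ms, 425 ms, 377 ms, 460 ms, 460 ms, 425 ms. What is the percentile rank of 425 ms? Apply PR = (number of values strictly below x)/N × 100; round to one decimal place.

33.3

N = 6.
Strictly below 425: 2. Equal to 425: 2.
PR = 2/6 × 100 = 33.3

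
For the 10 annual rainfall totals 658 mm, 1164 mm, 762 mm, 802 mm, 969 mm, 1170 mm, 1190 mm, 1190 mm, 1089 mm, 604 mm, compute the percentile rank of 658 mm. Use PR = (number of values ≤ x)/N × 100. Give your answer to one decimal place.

N = 10.
Strictly below 658: 1. Equal to 658: 1.
PR = 2/10 × 100 = 20.0

20.0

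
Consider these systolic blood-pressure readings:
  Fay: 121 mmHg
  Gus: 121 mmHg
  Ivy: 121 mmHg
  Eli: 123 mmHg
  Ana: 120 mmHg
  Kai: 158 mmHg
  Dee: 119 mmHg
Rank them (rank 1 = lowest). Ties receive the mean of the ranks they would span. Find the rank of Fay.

Sorted (ascending): 119, 120, 121, 121, 121, 123, 158
The 3 values of 121 occupy positions 3–5 → average rank 4.
Fay has value 121 mmHg → rank 4.

4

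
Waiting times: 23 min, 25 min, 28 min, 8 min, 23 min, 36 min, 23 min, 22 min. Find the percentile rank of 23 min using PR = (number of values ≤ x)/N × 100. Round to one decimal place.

N = 8.
Strictly below 23: 2. Equal to 23: 3.
PR = 5/8 × 100 = 62.5

62.5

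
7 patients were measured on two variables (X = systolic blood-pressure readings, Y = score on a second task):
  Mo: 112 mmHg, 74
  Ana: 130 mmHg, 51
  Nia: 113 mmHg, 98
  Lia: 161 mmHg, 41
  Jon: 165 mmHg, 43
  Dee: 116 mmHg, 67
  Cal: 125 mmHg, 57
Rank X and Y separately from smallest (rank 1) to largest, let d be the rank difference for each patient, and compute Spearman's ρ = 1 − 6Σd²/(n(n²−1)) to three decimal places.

-0.929

Ranks of variable 1: 1, 5, 2, 6, 7, 3, 4
Ranks of variable 2: 6, 3, 7, 1, 2, 5, 4
d = r₁ − r₂: -5, 2, -5, 5, 5, -2, 0
d²: 25, 4, 25, 25, 25, 4, 0; Σd² = 108
ρ = 1 − 6·108/(7·48) = 1 − 648/336 = -0.929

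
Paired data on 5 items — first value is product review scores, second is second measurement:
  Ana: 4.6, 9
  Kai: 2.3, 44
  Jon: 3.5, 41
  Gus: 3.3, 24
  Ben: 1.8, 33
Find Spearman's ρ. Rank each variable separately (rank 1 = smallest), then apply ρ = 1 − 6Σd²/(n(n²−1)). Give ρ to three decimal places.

-0.500

Ranks of variable 1: 5, 2, 4, 3, 1
Ranks of variable 2: 1, 5, 4, 2, 3
d = r₁ − r₂: 4, -3, 0, 1, -2
d²: 16, 9, 0, 1, 4; Σd² = 30
ρ = 1 − 6·30/(5·24) = 1 − 180/120 = -0.500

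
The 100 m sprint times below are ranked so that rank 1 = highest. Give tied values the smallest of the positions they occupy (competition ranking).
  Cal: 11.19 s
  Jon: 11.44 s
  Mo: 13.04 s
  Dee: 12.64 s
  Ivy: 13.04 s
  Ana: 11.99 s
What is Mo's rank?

1

Sorted (descending): 13.04, 13.04, 12.64, 11.99, 11.44, 11.19
The 2 values of 13.04 occupy positions 1–2 → each gets rank 1.
Mo has value 13.04 s → rank 1.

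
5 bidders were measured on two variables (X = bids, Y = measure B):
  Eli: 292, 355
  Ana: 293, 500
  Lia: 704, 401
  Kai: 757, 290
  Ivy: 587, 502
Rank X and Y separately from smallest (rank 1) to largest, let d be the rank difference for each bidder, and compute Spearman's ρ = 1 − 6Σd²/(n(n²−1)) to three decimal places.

Ranks of variable 1: 1, 2, 4, 5, 3
Ranks of variable 2: 2, 4, 3, 1, 5
d = r₁ − r₂: -1, -2, 1, 4, -2
d²: 1, 4, 1, 16, 4; Σd² = 26
ρ = 1 − 6·26/(5·24) = 1 − 156/120 = -0.300

-0.300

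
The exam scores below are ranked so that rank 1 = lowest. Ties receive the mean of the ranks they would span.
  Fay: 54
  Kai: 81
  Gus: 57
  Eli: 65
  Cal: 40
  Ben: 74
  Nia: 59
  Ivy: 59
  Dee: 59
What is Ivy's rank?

Sorted (ascending): 40, 54, 57, 59, 59, 59, 65, 74, 81
The 3 values of 59 occupy positions 4–6 → average rank 5.
Ivy has value 59 → rank 5.

5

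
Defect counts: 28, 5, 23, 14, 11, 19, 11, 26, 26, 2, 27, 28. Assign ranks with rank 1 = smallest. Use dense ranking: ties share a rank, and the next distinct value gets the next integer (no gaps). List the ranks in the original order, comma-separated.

Sorted (ascending): 2, 5, 11, 11, 14, 19, 23, 26, 26, 27, 28, 28
The 2 values of 11 share dense rank 3.
The 2 values of 26 share dense rank 7.
The 2 values of 28 share dense rank 9.
Remaining distinct values take the next consecutive integers.

9, 2, 6, 4, 3, 5, 3, 7, 7, 1, 8, 9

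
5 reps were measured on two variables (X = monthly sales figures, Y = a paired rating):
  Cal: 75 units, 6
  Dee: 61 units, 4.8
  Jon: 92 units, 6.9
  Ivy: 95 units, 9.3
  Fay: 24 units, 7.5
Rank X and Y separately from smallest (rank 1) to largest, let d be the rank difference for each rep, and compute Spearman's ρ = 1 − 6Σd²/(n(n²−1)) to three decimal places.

Ranks of variable 1: 3, 2, 4, 5, 1
Ranks of variable 2: 2, 1, 3, 5, 4
d = r₁ − r₂: 1, 1, 1, 0, -3
d²: 1, 1, 1, 0, 9; Σd² = 12
ρ = 1 − 6·12/(5·24) = 1 − 72/120 = 0.400

0.400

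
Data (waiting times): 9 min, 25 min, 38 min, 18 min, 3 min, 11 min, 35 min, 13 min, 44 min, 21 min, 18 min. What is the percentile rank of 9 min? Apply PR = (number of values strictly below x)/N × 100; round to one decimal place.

N = 11.
Strictly below 9: 1. Equal to 9: 1.
PR = 1/11 × 100 = 9.1

9.1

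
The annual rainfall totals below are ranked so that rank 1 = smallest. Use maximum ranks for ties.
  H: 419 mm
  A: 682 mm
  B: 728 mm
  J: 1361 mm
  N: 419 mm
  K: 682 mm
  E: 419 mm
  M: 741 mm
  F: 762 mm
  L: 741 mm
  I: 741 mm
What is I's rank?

Sorted (ascending): 419, 419, 419, 682, 682, 728, 741, 741, 741, 762, 1361
The 3 values of 419 occupy positions 1–3 → each gets rank 3.
The 2 values of 682 occupy positions 4–5 → each gets rank 5.
The 3 values of 741 occupy positions 7–9 → each gets rank 9.
I has value 741 mm → rank 9.

9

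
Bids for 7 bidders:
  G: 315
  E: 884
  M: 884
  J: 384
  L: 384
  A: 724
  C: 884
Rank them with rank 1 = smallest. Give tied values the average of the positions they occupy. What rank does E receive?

6

Sorted (ascending): 315, 384, 384, 724, 884, 884, 884
The 2 values of 384 occupy positions 2–3 → average rank (2+3)/2 = 2.5.
The 3 values of 884 occupy positions 5–7 → average rank 6.
E has value 884 → rank 6.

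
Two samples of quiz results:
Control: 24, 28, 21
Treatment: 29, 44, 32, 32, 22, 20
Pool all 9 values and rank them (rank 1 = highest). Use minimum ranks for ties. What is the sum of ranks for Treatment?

25

Sorted (descending): 44, 32, 32, 29, 28, 24, 22, 21, 20
The 2 values of 32 occupy positions 2–3 → each gets rank 2.
Treatment values → pooled ranks: 29→4, 44→1, 32→2, 32→2, 22→7, 20→9
Rank sum = 4 + 1 + 2 + 2 + 7 + 9 = 25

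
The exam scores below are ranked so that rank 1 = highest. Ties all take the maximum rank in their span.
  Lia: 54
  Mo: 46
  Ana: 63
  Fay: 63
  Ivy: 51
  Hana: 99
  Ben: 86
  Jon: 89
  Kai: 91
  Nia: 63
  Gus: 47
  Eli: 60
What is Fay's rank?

Sorted (descending): 99, 91, 89, 86, 63, 63, 63, 60, 54, 51, 47, 46
The 3 values of 63 occupy positions 5–7 → each gets rank 7.
Fay has value 63 → rank 7.

7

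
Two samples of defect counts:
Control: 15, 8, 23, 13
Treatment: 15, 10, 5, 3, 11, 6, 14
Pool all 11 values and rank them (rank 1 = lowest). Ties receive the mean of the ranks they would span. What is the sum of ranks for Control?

Sorted (ascending): 3, 5, 6, 8, 10, 11, 13, 14, 15, 15, 23
The 2 values of 15 occupy positions 9–10 → average rank (9+10)/2 = 9.5.
Control values → pooled ranks: 15→9.5, 8→4, 23→11, 13→7
Rank sum = 9.5 + 4 + 11 + 7 = 31.5

31.5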